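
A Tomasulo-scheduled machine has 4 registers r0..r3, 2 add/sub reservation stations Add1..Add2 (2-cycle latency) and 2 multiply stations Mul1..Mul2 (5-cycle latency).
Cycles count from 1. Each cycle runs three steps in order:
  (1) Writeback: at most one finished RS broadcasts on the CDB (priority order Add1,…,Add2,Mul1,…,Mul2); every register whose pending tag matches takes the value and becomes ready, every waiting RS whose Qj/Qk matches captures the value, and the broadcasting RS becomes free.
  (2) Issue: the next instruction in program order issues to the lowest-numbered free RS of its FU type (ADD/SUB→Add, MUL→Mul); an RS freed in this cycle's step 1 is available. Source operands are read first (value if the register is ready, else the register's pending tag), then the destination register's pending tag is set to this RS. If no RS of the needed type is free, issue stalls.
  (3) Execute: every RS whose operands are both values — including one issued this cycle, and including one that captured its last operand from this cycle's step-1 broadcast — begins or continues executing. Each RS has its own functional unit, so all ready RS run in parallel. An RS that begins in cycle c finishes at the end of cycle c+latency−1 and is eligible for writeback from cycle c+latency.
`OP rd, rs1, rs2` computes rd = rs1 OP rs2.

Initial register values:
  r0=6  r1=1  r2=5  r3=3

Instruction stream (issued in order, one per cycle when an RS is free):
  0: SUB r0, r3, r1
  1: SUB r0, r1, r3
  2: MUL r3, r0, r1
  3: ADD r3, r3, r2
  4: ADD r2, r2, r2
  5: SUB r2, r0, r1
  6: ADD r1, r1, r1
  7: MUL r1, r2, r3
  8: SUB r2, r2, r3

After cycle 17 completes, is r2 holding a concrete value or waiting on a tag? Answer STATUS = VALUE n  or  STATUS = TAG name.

STATUS = VALUE -6

  c1: issue SUB r0<-Add1  regs: r0:Add1,r1:1,r2:5,r3:3
  c2: issue SUB r0<-Add2  regs: r0:Add2,r1:1,r2:5,r3:3
  c3: CDB Add1=2; issue MUL r3<-Mul1  regs: r0:Add2,r1:1,r2:5,r3:Mul1
  c4: CDB Add2=-2; issue ADD r3<-Add1  regs: r0:-2,r1:1,r2:5,r3:Add1
  c5: issue ADD r2<-Add2  regs: r0:-2,r1:1,r2:Add2,r3:Add1
  c6: stall  regs: r0:-2,r1:1,r2:Add2,r3:Add1
  c7: CDB Add2=10; issue SUB r2<-Add2  regs: r0:-2,r1:1,r2:Add2,r3:Add1
  c8: stall  regs: r0:-2,r1:1,r2:Add2,r3:Add1
  c9: CDB Add2=-3; issue ADD r1<-Add2  regs: r0:-2,r1:Add2,r2:-3,r3:Add1
  c10: CDB Mul1=-2; issue MUL r1<-Mul1  regs: r0:-2,r1:Mul1,r2:-3,r3:Add1
  c11: CDB Add2=2; issue SUB r2<-Add2  regs: r0:-2,r1:Mul1,r2:Add2,r3:Add1
  c12: CDB Add1=3  regs: r0:-2,r1:Mul1,r2:Add2,r3:3
  c13: -  regs: r0:-2,r1:Mul1,r2:Add2,r3:3
  c14: CDB Add2=-6  regs: r0:-2,r1:Mul1,r2:-6,r3:3
  c15: -  regs: r0:-2,r1:Mul1,r2:-6,r3:3
  c16: -  regs: r0:-2,r1:Mul1,r2:-6,r3:3
  c17: CDB Mul1=-9  regs: r0:-2,r1:-9,r2:-6,r3:3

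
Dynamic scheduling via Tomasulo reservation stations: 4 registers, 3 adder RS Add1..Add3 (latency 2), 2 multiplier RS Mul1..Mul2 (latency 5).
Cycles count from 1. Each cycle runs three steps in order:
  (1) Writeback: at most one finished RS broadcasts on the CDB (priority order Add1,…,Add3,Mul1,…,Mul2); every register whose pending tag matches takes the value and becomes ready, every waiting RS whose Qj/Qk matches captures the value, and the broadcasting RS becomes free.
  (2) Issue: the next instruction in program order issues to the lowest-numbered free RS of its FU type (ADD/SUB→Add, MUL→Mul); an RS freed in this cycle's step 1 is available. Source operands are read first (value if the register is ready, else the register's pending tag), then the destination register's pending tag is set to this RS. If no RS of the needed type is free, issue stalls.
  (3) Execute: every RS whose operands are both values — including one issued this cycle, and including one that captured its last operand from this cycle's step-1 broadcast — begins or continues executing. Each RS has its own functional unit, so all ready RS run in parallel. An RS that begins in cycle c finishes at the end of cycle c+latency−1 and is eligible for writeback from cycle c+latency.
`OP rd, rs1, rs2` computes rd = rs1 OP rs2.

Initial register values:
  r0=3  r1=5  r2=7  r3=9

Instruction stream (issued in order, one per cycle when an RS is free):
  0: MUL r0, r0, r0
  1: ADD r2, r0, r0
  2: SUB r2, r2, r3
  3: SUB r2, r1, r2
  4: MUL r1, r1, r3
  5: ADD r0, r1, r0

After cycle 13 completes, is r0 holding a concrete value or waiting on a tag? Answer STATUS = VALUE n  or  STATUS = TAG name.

c1: issue MUL r0<-Mul1 | r0:Mul1,r1:5,r2:7,r3:9
c2: issue ADD r2<-Add1 | r0:Mul1,r1:5,r2:Add1,r3:9
c3: issue SUB r2<-Add2 | r0:Mul1,r1:5,r2:Add2,r3:9
c4: issue SUB r2<-Add3 | r0:Mul1,r1:5,r2:Add3,r3:9
c5: issue MUL r1<-Mul2 | r0:Mul1,r1:Mul2,r2:Add3,r3:9
c6: CDB Mul1=9; stall | r0:9,r1:Mul2,r2:Add3,r3:9
c7: stall | r0:9,r1:Mul2,r2:Add3,r3:9
c8: CDB Add1=18; issue ADD r0<-Add1 | r0:Add1,r1:Mul2,r2:Add3,r3:9
c9: - | r0:Add1,r1:Mul2,r2:Add3,r3:9
c10: CDB Add2=9 | r0:Add1,r1:Mul2,r2:Add3,r3:9
c11: CDB Mul2=45 | r0:Add1,r1:45,r2:Add3,r3:9
c12: CDB Add3=-4 | r0:Add1,r1:45,r2:-4,r3:9
c13: CDB Add1=54 | r0:54,r1:45,r2:-4,r3:9

STATUS = VALUE 54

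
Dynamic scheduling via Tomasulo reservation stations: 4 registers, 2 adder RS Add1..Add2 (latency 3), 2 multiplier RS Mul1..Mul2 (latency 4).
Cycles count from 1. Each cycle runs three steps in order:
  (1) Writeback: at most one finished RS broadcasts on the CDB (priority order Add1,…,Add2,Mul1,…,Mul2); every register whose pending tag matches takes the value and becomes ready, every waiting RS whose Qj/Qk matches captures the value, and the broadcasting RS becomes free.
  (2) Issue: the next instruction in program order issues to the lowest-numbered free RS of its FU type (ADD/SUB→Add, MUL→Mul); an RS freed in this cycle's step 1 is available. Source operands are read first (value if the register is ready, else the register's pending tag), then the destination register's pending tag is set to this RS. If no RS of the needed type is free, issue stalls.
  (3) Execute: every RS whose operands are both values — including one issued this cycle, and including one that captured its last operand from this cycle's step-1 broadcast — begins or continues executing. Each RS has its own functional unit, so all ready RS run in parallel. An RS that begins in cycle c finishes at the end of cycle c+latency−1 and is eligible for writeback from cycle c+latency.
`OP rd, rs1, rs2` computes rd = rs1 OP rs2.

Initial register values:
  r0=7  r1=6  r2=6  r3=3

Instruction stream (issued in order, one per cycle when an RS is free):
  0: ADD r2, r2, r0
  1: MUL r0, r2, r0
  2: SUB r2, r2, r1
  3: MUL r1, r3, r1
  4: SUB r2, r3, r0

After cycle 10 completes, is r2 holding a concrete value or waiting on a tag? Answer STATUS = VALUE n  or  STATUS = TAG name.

cycle 1: issue ADD r2<-Add1 // r0:7,r1:6,r2:Add1,r3:3
cycle 2: issue MUL r0<-Mul1 // r0:Mul1,r1:6,r2:Add1,r3:3
cycle 3: issue SUB r2<-Add2 // r0:Mul1,r1:6,r2:Add2,r3:3
cycle 4: CDB Add1=13; issue MUL r1<-Mul2 // r0:Mul1,r1:Mul2,r2:Add2,r3:3
cycle 5: issue SUB r2<-Add1 // r0:Mul1,r1:Mul2,r2:Add1,r3:3
cycle 6: - // r0:Mul1,r1:Mul2,r2:Add1,r3:3
cycle 7: CDB Add2=7 // r0:Mul1,r1:Mul2,r2:Add1,r3:3
cycle 8: CDB Mul1=91 // r0:91,r1:Mul2,r2:Add1,r3:3
cycle 9: CDB Mul2=18 // r0:91,r1:18,r2:Add1,r3:3
cycle 10: - // r0:91,r1:18,r2:Add1,r3:3

STATUS = TAG Add1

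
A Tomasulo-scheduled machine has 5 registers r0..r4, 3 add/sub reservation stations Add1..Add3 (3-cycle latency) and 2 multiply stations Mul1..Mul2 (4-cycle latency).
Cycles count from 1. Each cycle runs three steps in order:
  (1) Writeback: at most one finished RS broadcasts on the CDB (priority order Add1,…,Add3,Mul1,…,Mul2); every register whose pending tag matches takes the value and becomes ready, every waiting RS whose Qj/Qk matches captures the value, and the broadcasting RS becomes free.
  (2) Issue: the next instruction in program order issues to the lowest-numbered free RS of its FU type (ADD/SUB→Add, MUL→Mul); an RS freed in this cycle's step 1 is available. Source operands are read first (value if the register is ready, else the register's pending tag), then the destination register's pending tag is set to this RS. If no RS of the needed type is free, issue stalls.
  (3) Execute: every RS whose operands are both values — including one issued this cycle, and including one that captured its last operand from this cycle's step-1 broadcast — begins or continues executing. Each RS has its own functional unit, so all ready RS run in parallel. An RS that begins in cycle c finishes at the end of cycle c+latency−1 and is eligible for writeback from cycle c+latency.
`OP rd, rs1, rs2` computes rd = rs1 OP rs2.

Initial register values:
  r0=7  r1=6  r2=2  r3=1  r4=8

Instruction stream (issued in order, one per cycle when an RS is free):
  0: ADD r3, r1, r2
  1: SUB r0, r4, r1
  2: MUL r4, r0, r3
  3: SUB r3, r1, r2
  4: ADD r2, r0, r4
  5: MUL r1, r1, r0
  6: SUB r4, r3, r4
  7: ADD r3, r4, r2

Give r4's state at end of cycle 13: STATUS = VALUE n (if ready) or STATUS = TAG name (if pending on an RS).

STATUS = VALUE -12

  c1: issue ADD r3<-Add1  regs: r0:7,r1:6,r2:2,r3:Add1,r4:8
  c2: issue SUB r0<-Add2  regs: r0:Add2,r1:6,r2:2,r3:Add1,r4:8
  c3: issue MUL r4<-Mul1  regs: r0:Add2,r1:6,r2:2,r3:Add1,r4:Mul1
  c4: CDB Add1=8; issue SUB r3<-Add1  regs: r0:Add2,r1:6,r2:2,r3:Add1,r4:Mul1
  c5: CDB Add2=2; issue ADD r2<-Add2  regs: r0:2,r1:6,r2:Add2,r3:Add1,r4:Mul1
  c6: issue MUL r1<-Mul2  regs: r0:2,r1:Mul2,r2:Add2,r3:Add1,r4:Mul1
  c7: CDB Add1=4; issue SUB r4<-Add1  regs: r0:2,r1:Mul2,r2:Add2,r3:4,r4:Add1
  c8: issue ADD r3<-Add3  regs: r0:2,r1:Mul2,r2:Add2,r3:Add3,r4:Add1
  c9: CDB Mul1=16  regs: r0:2,r1:Mul2,r2:Add2,r3:Add3,r4:Add1
  c10: CDB Mul2=12  regs: r0:2,r1:12,r2:Add2,r3:Add3,r4:Add1
  c11: -  regs: r0:2,r1:12,r2:Add2,r3:Add3,r4:Add1
  c12: CDB Add1=-12  regs: r0:2,r1:12,r2:Add2,r3:Add3,r4:-12
  c13: CDB Add2=18  regs: r0:2,r1:12,r2:18,r3:Add3,r4:-12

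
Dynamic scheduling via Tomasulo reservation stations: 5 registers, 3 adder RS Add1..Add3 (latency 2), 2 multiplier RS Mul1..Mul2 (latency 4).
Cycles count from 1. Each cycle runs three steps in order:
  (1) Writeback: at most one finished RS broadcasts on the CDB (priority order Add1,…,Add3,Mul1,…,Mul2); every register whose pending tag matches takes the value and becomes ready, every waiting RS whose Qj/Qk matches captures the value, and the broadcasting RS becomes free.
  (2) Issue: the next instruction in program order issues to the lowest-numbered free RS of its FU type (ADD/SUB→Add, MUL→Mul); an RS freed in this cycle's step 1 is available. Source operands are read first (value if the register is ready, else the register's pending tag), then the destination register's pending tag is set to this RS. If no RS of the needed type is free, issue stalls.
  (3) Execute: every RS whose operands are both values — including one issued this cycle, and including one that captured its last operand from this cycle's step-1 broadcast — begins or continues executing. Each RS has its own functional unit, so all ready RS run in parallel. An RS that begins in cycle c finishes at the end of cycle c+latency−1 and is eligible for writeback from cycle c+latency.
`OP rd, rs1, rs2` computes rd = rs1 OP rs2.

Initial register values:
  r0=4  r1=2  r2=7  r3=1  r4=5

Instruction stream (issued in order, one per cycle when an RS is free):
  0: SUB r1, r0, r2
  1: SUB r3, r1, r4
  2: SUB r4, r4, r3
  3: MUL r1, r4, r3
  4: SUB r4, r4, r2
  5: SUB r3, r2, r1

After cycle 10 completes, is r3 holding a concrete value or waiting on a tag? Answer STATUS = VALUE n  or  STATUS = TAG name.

  c1: issue SUB r1<-Add1  regs: r0:4,r1:Add1,r2:7,r3:1,r4:5
  c2: issue SUB r3<-Add2  regs: r0:4,r1:Add1,r2:7,r3:Add2,r4:5
  c3: CDB Add1=-3; issue SUB r4<-Add1  regs: r0:4,r1:-3,r2:7,r3:Add2,r4:Add1
  c4: issue MUL r1<-Mul1  regs: r0:4,r1:Mul1,r2:7,r3:Add2,r4:Add1
  c5: CDB Add2=-8; issue SUB r4<-Add2  regs: r0:4,r1:Mul1,r2:7,r3:-8,r4:Add2
  c6: issue SUB r3<-Add3  regs: r0:4,r1:Mul1,r2:7,r3:Add3,r4:Add2
  c7: CDB Add1=13  regs: r0:4,r1:Mul1,r2:7,r3:Add3,r4:Add2
  c8: -  regs: r0:4,r1:Mul1,r2:7,r3:Add3,r4:Add2
  c9: CDB Add2=6  regs: r0:4,r1:Mul1,r2:7,r3:Add3,r4:6
  c10: -  regs: r0:4,r1:Mul1,r2:7,r3:Add3,r4:6

STATUS = TAG Add3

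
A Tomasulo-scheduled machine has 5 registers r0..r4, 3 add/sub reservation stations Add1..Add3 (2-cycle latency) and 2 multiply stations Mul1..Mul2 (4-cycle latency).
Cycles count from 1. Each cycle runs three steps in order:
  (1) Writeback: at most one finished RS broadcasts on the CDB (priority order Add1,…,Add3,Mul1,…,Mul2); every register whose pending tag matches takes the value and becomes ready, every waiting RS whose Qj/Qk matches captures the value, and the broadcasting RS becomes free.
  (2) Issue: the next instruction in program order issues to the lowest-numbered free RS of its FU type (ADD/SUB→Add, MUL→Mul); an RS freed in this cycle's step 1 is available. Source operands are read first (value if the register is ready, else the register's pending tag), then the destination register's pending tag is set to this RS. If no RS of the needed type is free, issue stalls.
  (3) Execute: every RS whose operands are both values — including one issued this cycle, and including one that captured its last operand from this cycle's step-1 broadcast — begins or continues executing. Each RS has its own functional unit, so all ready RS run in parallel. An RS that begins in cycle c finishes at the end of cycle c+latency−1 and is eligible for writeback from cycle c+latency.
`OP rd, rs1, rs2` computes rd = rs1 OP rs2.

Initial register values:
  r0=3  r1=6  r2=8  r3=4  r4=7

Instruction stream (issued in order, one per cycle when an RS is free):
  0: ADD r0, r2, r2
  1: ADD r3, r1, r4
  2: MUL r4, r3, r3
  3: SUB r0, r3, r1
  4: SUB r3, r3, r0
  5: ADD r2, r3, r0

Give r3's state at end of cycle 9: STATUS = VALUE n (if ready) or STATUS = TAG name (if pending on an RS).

c1: issue ADD r0<-Add1 | r0:Add1,r1:6,r2:8,r3:4,r4:7
c2: issue ADD r3<-Add2 | r0:Add1,r1:6,r2:8,r3:Add2,r4:7
c3: CDB Add1=16; issue MUL r4<-Mul1 | r0:16,r1:6,r2:8,r3:Add2,r4:Mul1
c4: CDB Add2=13; issue SUB r0<-Add1 | r0:Add1,r1:6,r2:8,r3:13,r4:Mul1
c5: issue SUB r3<-Add2 | r0:Add1,r1:6,r2:8,r3:Add2,r4:Mul1
c6: CDB Add1=7; issue ADD r2<-Add1 | r0:7,r1:6,r2:Add1,r3:Add2,r4:Mul1
c7: - | r0:7,r1:6,r2:Add1,r3:Add2,r4:Mul1
c8: CDB Add2=6 | r0:7,r1:6,r2:Add1,r3:6,r4:Mul1
c9: CDB Mul1=169 | r0:7,r1:6,r2:Add1,r3:6,r4:169

STATUS = VALUE 6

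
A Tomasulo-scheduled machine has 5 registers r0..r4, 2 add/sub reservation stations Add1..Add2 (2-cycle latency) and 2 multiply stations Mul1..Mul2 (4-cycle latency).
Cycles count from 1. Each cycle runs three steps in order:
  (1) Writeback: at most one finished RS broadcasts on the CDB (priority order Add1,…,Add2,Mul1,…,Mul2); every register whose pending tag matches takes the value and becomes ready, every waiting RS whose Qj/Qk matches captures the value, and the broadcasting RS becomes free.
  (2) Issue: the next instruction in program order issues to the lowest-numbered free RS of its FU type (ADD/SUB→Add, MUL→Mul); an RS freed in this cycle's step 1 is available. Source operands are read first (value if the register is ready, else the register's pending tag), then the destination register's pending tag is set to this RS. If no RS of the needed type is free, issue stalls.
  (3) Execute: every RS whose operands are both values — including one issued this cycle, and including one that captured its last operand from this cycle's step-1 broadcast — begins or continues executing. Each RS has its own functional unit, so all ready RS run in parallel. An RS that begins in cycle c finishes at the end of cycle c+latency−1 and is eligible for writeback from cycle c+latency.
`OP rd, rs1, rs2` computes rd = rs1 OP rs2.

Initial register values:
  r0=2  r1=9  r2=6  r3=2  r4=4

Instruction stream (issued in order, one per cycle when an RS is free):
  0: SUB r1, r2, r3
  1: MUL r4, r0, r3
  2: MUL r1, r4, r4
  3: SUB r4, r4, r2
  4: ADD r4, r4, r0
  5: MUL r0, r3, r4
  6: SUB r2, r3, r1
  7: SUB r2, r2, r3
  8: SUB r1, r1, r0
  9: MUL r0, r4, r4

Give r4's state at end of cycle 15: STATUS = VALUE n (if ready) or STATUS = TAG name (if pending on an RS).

  c1: issue SUB r1<-Add1  regs: r0:2,r1:Add1,r2:6,r3:2,r4:4
  c2: issue MUL r4<-Mul1  regs: r0:2,r1:Add1,r2:6,r3:2,r4:Mul1
  c3: CDB Add1=4; issue MUL r1<-Mul2  regs: r0:2,r1:Mul2,r2:6,r3:2,r4:Mul1
  c4: issue SUB r4<-Add1  regs: r0:2,r1:Mul2,r2:6,r3:2,r4:Add1
  c5: issue ADD r4<-Add2  regs: r0:2,r1:Mul2,r2:6,r3:2,r4:Add2
  c6: CDB Mul1=4; issue MUL r0<-Mul1  regs: r0:Mul1,r1:Mul2,r2:6,r3:2,r4:Add2
  c7: stall  regs: r0:Mul1,r1:Mul2,r2:6,r3:2,r4:Add2
  c8: CDB Add1=-2; issue SUB r2<-Add1  regs: r0:Mul1,r1:Mul2,r2:Add1,r3:2,r4:Add2
  c9: stall  regs: r0:Mul1,r1:Mul2,r2:Add1,r3:2,r4:Add2
  c10: CDB Add2=0; issue SUB r2<-Add2  regs: r0:Mul1,r1:Mul2,r2:Add2,r3:2,r4:0
  c11: CDB Mul2=16; stall  regs: r0:Mul1,r1:16,r2:Add2,r3:2,r4:0
  c12: stall  regs: r0:Mul1,r1:16,r2:Add2,r3:2,r4:0
  c13: CDB Add1=-14; issue SUB r1<-Add1  regs: r0:Mul1,r1:Add1,r2:Add2,r3:2,r4:0
  c14: CDB Mul1=0; issue MUL r0<-Mul1  regs: r0:Mul1,r1:Add1,r2:Add2,r3:2,r4:0
  c15: CDB Add2=-16  regs: r0:Mul1,r1:Add1,r2:-16,r3:2,r4:0

STATUS = VALUE 0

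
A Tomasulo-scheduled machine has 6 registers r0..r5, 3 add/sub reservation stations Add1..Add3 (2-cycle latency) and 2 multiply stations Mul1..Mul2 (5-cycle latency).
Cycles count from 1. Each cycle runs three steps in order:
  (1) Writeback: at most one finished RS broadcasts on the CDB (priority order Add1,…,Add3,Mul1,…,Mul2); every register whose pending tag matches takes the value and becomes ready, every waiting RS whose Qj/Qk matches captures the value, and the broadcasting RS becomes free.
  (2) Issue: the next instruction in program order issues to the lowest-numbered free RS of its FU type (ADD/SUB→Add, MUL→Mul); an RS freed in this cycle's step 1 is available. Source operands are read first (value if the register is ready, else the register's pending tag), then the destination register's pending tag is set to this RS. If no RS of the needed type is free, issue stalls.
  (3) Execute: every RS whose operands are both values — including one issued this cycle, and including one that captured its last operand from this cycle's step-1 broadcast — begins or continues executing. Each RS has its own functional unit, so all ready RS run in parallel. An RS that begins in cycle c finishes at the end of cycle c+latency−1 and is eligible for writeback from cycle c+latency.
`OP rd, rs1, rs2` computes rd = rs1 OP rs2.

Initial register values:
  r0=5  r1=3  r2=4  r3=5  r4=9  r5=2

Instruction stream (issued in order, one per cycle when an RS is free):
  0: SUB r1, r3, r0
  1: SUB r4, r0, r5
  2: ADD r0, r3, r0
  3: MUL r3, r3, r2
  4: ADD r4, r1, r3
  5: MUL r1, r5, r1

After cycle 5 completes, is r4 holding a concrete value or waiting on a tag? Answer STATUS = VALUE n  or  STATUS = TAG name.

  c1: issue SUB r1<-Add1  regs: r0:5,r1:Add1,r2:4,r3:5,r4:9,r5:2
  c2: issue SUB r4<-Add2  regs: r0:5,r1:Add1,r2:4,r3:5,r4:Add2,r5:2
  c3: CDB Add1=0; issue ADD r0<-Add1  regs: r0:Add1,r1:0,r2:4,r3:5,r4:Add2,r5:2
  c4: CDB Add2=3; issue MUL r3<-Mul1  regs: r0:Add1,r1:0,r2:4,r3:Mul1,r4:3,r5:2
  c5: CDB Add1=10; issue ADD r4<-Add1  regs: r0:10,r1:0,r2:4,r3:Mul1,r4:Add1,r5:2

STATUS = TAG Add1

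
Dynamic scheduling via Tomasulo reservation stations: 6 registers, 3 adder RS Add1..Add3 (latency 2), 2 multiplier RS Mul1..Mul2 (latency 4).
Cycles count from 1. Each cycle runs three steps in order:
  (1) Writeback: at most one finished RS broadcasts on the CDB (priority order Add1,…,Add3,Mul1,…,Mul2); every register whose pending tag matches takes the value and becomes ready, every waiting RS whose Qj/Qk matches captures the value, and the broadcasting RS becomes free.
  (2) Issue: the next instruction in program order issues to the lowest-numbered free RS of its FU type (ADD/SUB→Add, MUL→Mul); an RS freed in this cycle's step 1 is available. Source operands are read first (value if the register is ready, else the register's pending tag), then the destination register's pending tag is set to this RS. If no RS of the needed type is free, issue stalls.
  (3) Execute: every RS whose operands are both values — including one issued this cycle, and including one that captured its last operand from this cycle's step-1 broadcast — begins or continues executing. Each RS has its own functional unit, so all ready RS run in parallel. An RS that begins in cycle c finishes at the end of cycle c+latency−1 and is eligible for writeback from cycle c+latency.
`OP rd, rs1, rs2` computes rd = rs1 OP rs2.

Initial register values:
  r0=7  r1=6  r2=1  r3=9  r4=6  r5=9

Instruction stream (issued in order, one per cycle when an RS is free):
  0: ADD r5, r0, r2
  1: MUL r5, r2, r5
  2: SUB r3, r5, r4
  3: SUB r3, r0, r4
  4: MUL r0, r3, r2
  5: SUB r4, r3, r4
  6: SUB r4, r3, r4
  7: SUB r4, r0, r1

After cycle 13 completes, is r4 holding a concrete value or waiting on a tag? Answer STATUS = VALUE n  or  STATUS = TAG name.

STATUS = VALUE -5

  c1: issue ADD r5<-Add1  regs: r0:7,r1:6,r2:1,r3:9,r4:6,r5:Add1
  c2: issue MUL r5<-Mul1  regs: r0:7,r1:6,r2:1,r3:9,r4:6,r5:Mul1
  c3: CDB Add1=8; issue SUB r3<-Add1  regs: r0:7,r1:6,r2:1,r3:Add1,r4:6,r5:Mul1
  c4: issue SUB r3<-Add2  regs: r0:7,r1:6,r2:1,r3:Add2,r4:6,r5:Mul1
  c5: issue MUL r0<-Mul2  regs: r0:Mul2,r1:6,r2:1,r3:Add2,r4:6,r5:Mul1
  c6: CDB Add2=1; issue SUB r4<-Add2  regs: r0:Mul2,r1:6,r2:1,r3:1,r4:Add2,r5:Mul1
  c7: CDB Mul1=8; issue SUB r4<-Add3  regs: r0:Mul2,r1:6,r2:1,r3:1,r4:Add3,r5:8
  c8: CDB Add2=-5; issue SUB r4<-Add2  regs: r0:Mul2,r1:6,r2:1,r3:1,r4:Add2,r5:8
  c9: CDB Add1=2  regs: r0:Mul2,r1:6,r2:1,r3:1,r4:Add2,r5:8
  c10: CDB Add3=6  regs: r0:Mul2,r1:6,r2:1,r3:1,r4:Add2,r5:8
  c11: CDB Mul2=1  regs: r0:1,r1:6,r2:1,r3:1,r4:Add2,r5:8
  c12: -  regs: r0:1,r1:6,r2:1,r3:1,r4:Add2,r5:8
  c13: CDB Add2=-5  regs: r0:1,r1:6,r2:1,r3:1,r4:-5,r5:8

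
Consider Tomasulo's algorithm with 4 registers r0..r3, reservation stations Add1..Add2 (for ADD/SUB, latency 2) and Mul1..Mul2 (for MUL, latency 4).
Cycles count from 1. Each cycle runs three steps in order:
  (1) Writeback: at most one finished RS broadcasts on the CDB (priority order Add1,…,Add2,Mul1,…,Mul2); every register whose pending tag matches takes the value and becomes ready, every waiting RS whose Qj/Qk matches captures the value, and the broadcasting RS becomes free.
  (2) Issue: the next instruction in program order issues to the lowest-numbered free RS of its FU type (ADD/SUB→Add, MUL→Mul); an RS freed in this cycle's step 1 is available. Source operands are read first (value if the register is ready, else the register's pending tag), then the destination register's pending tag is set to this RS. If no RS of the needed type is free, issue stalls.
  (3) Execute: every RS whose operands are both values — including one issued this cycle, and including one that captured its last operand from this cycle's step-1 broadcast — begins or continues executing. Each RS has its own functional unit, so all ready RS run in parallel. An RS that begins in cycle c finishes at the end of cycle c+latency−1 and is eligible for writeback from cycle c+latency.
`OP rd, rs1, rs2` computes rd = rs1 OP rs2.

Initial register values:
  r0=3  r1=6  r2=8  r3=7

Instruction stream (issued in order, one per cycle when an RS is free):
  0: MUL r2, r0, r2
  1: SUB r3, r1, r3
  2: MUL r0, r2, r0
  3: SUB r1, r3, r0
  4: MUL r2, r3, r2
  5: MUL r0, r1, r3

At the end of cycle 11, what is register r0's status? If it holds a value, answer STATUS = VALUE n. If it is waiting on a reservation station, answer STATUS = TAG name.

STATUS = TAG Mul1

  c1: issue MUL r2<-Mul1  regs: r0:3,r1:6,r2:Mul1,r3:7
  c2: issue SUB r3<-Add1  regs: r0:3,r1:6,r2:Mul1,r3:Add1
  c3: issue MUL r0<-Mul2  regs: r0:Mul2,r1:6,r2:Mul1,r3:Add1
  c4: CDB Add1=-1; issue SUB r1<-Add1  regs: r0:Mul2,r1:Add1,r2:Mul1,r3:-1
  c5: CDB Mul1=24; issue MUL r2<-Mul1  regs: r0:Mul2,r1:Add1,r2:Mul1,r3:-1
  c6: stall  regs: r0:Mul2,r1:Add1,r2:Mul1,r3:-1
  c7: stall  regs: r0:Mul2,r1:Add1,r2:Mul1,r3:-1
  c8: stall  regs: r0:Mul2,r1:Add1,r2:Mul1,r3:-1
  c9: CDB Mul1=-24; issue MUL r0<-Mul1  regs: r0:Mul1,r1:Add1,r2:-24,r3:-1
  c10: CDB Mul2=72  regs: r0:Mul1,r1:Add1,r2:-24,r3:-1
  c11: -  regs: r0:Mul1,r1:Add1,r2:-24,r3:-1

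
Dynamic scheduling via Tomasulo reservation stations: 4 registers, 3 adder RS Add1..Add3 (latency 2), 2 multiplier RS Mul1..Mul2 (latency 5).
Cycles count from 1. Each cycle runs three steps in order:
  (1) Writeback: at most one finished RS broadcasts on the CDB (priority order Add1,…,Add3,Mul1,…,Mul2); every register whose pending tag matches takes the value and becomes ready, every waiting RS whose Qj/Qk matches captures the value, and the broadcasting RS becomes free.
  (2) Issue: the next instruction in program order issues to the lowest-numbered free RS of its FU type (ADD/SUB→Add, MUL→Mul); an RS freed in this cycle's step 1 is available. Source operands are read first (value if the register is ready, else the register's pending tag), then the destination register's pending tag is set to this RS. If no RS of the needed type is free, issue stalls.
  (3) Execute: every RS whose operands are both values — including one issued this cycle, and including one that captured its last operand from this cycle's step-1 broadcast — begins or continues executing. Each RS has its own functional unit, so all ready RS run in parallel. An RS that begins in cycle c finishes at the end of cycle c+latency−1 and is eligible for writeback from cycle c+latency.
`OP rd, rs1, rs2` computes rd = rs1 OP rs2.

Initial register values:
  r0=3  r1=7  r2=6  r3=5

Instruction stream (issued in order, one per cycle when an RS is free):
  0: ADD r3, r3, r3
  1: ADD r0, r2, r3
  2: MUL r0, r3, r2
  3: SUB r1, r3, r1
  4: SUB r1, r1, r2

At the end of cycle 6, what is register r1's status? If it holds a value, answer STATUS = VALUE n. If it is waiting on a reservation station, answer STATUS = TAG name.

STATUS = TAG Add2

  c1: issue ADD r3<-Add1  regs: r0:3,r1:7,r2:6,r3:Add1
  c2: issue ADD r0<-Add2  regs: r0:Add2,r1:7,r2:6,r3:Add1
  c3: CDB Add1=10; issue MUL r0<-Mul1  regs: r0:Mul1,r1:7,r2:6,r3:10
  c4: issue SUB r1<-Add1  regs: r0:Mul1,r1:Add1,r2:6,r3:10
  c5: CDB Add2=16; issue SUB r1<-Add2  regs: r0:Mul1,r1:Add2,r2:6,r3:10
  c6: CDB Add1=3  regs: r0:Mul1,r1:Add2,r2:6,r3:10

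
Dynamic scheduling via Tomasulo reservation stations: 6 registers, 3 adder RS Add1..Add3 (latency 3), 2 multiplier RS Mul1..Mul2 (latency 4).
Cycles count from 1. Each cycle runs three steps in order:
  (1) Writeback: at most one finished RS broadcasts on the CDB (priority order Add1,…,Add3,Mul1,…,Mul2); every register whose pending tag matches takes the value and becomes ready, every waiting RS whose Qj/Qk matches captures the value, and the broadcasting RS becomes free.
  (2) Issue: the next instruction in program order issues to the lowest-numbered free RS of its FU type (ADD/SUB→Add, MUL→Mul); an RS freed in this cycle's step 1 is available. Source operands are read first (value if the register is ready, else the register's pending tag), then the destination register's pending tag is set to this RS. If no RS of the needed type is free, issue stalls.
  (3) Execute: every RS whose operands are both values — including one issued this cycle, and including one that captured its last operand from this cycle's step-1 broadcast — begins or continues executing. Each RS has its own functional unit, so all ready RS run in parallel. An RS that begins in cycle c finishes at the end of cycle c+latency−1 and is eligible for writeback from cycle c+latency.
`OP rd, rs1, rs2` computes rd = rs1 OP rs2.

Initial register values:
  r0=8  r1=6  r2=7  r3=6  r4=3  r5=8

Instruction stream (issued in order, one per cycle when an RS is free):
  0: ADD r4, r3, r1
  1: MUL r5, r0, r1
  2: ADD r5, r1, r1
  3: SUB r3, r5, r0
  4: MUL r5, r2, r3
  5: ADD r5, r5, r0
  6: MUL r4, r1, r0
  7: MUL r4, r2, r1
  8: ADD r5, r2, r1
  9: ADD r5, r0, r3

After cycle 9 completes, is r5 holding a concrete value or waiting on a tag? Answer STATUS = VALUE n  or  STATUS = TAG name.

STATUS = TAG Add2

cycle 1: issue ADD r4<-Add1 // r0:8,r1:6,r2:7,r3:6,r4:Add1,r5:8
cycle 2: issue MUL r5<-Mul1 // r0:8,r1:6,r2:7,r3:6,r4:Add1,r5:Mul1
cycle 3: issue ADD r5<-Add2 // r0:8,r1:6,r2:7,r3:6,r4:Add1,r5:Add2
cycle 4: CDB Add1=12; issue SUB r3<-Add1 // r0:8,r1:6,r2:7,r3:Add1,r4:12,r5:Add2
cycle 5: issue MUL r5<-Mul2 // r0:8,r1:6,r2:7,r3:Add1,r4:12,r5:Mul2
cycle 6: CDB Add2=12; issue ADD r5<-Add2 // r0:8,r1:6,r2:7,r3:Add1,r4:12,r5:Add2
cycle 7: CDB Mul1=48; issue MUL r4<-Mul1 // r0:8,r1:6,r2:7,r3:Add1,r4:Mul1,r5:Add2
cycle 8: stall // r0:8,r1:6,r2:7,r3:Add1,r4:Mul1,r5:Add2
cycle 9: CDB Add1=4; stall // r0:8,r1:6,r2:7,r3:4,r4:Mul1,r5:Add2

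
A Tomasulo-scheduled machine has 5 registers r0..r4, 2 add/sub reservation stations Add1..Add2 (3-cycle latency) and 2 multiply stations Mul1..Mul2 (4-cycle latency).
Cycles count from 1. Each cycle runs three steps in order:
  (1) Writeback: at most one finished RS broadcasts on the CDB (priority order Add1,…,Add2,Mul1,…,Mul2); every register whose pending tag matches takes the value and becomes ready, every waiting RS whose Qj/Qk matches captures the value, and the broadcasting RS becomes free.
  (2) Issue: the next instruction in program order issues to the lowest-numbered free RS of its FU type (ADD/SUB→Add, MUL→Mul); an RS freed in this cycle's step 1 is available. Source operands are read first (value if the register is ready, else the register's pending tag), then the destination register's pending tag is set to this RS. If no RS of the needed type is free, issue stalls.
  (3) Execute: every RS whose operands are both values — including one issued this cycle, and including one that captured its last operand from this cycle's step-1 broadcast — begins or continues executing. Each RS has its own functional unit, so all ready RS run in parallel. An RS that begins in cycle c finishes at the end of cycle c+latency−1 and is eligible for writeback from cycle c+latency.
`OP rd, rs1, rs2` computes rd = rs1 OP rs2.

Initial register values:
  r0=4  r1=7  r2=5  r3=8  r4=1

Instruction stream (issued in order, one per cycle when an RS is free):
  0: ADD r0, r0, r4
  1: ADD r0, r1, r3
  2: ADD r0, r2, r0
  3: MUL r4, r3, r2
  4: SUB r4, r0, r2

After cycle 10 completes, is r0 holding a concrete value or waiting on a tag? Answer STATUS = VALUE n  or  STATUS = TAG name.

STATUS = VALUE 20

  c1: issue ADD r0<-Add1  regs: r0:Add1,r1:7,r2:5,r3:8,r4:1
  c2: issue ADD r0<-Add2  regs: r0:Add2,r1:7,r2:5,r3:8,r4:1
  c3: stall  regs: r0:Add2,r1:7,r2:5,r3:8,r4:1
  c4: CDB Add1=5; issue ADD r0<-Add1  regs: r0:Add1,r1:7,r2:5,r3:8,r4:1
  c5: CDB Add2=15; issue MUL r4<-Mul1  regs: r0:Add1,r1:7,r2:5,r3:8,r4:Mul1
  c6: issue SUB r4<-Add2  regs: r0:Add1,r1:7,r2:5,r3:8,r4:Add2
  c7: -  regs: r0:Add1,r1:7,r2:5,r3:8,r4:Add2
  c8: CDB Add1=20  regs: r0:20,r1:7,r2:5,r3:8,r4:Add2
  c9: CDB Mul1=40  regs: r0:20,r1:7,r2:5,r3:8,r4:Add2
  c10: -  regs: r0:20,r1:7,r2:5,r3:8,r4:Add2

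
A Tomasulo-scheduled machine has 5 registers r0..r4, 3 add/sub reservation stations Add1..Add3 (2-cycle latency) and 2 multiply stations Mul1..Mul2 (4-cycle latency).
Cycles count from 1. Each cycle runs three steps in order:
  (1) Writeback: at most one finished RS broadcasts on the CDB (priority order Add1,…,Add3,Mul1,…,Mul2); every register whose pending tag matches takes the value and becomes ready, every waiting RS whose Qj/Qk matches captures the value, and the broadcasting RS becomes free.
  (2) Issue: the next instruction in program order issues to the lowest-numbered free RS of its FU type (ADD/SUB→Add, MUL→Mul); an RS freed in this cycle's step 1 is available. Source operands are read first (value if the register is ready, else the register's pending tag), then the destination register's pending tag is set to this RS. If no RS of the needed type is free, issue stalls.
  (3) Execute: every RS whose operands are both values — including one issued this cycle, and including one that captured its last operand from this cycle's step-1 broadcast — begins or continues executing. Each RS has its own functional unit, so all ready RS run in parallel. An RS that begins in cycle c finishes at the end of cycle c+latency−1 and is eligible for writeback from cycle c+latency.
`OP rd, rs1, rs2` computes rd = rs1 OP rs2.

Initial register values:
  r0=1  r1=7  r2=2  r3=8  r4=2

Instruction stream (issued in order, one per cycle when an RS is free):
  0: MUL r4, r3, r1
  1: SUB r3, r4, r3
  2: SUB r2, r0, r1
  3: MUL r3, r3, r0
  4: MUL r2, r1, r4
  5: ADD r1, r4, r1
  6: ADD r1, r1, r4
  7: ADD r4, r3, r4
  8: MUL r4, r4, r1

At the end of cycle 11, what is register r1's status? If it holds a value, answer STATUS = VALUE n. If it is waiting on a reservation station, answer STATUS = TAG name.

STATUS = VALUE 119

  c1: issue MUL r4<-Mul1  regs: r0:1,r1:7,r2:2,r3:8,r4:Mul1
  c2: issue SUB r3<-Add1  regs: r0:1,r1:7,r2:2,r3:Add1,r4:Mul1
  c3: issue SUB r2<-Add2  regs: r0:1,r1:7,r2:Add2,r3:Add1,r4:Mul1
  c4: issue MUL r3<-Mul2  regs: r0:1,r1:7,r2:Add2,r3:Mul2,r4:Mul1
  c5: CDB Add2=-6; stall  regs: r0:1,r1:7,r2:-6,r3:Mul2,r4:Mul1
  c6: CDB Mul1=56; issue MUL r2<-Mul1  regs: r0:1,r1:7,r2:Mul1,r3:Mul2,r4:56
  c7: issue ADD r1<-Add2  regs: r0:1,r1:Add2,r2:Mul1,r3:Mul2,r4:56
  c8: CDB Add1=48; issue ADD r1<-Add1  regs: r0:1,r1:Add1,r2:Mul1,r3:Mul2,r4:56
  c9: CDB Add2=63; issue ADD r4<-Add2  regs: r0:1,r1:Add1,r2:Mul1,r3:Mul2,r4:Add2
  c10: CDB Mul1=392; issue MUL r4<-Mul1  regs: r0:1,r1:Add1,r2:392,r3:Mul2,r4:Mul1
  c11: CDB Add1=119  regs: r0:1,r1:119,r2:392,r3:Mul2,r4:Mul1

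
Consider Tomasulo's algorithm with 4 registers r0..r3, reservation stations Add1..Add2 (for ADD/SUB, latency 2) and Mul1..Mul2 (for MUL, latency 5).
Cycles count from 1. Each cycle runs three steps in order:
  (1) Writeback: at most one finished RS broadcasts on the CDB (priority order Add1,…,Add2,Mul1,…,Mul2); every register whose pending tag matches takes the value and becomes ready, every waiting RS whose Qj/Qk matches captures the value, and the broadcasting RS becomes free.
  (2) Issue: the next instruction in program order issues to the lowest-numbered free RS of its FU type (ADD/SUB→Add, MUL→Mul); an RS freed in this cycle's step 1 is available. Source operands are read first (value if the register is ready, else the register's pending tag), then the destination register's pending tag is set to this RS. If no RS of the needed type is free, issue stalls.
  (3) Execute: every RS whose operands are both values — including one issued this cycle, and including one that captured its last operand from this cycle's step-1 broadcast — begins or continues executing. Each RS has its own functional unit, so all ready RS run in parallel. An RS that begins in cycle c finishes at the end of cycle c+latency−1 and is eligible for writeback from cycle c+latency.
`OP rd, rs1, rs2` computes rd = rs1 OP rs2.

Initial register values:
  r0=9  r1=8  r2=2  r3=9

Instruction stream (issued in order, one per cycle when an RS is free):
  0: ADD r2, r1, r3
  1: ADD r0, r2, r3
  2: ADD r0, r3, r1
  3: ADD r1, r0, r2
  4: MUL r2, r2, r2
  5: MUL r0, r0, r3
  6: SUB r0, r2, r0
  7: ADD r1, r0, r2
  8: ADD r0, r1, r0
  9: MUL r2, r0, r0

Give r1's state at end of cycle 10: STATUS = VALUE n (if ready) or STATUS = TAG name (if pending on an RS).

  c1: issue ADD r2<-Add1  regs: r0:9,r1:8,r2:Add1,r3:9
  c2: issue ADD r0<-Add2  regs: r0:Add2,r1:8,r2:Add1,r3:9
  c3: CDB Add1=17; issue ADD r0<-Add1  regs: r0:Add1,r1:8,r2:17,r3:9
  c4: stall  regs: r0:Add1,r1:8,r2:17,r3:9
  c5: CDB Add1=17; issue ADD r1<-Add1  regs: r0:17,r1:Add1,r2:17,r3:9
  c6: CDB Add2=26; issue MUL r2<-Mul1  regs: r0:17,r1:Add1,r2:Mul1,r3:9
  c7: CDB Add1=34; issue MUL r0<-Mul2  regs: r0:Mul2,r1:34,r2:Mul1,r3:9
  c8: issue SUB r0<-Add1  regs: r0:Add1,r1:34,r2:Mul1,r3:9
  c9: issue ADD r1<-Add2  regs: r0:Add1,r1:Add2,r2:Mul1,r3:9
  c10: stall  regs: r0:Add1,r1:Add2,r2:Mul1,r3:9

STATUS = TAG Add2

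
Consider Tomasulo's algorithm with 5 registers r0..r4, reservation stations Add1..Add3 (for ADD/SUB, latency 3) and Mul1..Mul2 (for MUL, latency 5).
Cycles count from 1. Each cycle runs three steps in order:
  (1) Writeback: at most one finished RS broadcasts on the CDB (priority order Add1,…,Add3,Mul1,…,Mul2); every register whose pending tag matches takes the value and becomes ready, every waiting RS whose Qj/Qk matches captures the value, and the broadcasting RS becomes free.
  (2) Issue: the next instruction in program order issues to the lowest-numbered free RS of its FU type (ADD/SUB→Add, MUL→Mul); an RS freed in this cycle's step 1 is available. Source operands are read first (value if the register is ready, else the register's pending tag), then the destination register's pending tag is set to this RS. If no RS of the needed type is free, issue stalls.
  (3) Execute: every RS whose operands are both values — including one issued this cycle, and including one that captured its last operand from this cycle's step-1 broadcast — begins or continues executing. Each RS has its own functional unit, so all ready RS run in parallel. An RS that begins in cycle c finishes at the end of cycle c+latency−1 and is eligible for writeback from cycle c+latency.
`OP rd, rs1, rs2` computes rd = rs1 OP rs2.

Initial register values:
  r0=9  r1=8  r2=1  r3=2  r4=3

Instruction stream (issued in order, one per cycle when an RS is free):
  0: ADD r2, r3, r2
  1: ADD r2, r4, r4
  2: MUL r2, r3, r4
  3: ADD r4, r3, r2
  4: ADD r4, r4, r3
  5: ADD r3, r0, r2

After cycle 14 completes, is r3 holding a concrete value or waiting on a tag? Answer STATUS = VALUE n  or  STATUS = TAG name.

  c1: issue ADD r2<-Add1  regs: r0:9,r1:8,r2:Add1,r3:2,r4:3
  c2: issue ADD r2<-Add2  regs: r0:9,r1:8,r2:Add2,r3:2,r4:3
  c3: issue MUL r2<-Mul1  regs: r0:9,r1:8,r2:Mul1,r3:2,r4:3
  c4: CDB Add1=3; issue ADD r4<-Add1  regs: r0:9,r1:8,r2:Mul1,r3:2,r4:Add1
  c5: CDB Add2=6; issue ADD r4<-Add2  regs: r0:9,r1:8,r2:Mul1,r3:2,r4:Add2
  c6: issue ADD r3<-Add3  regs: r0:9,r1:8,r2:Mul1,r3:Add3,r4:Add2
  c7: -  regs: r0:9,r1:8,r2:Mul1,r3:Add3,r4:Add2
  c8: CDB Mul1=6  regs: r0:9,r1:8,r2:6,r3:Add3,r4:Add2
  c9: -  regs: r0:9,r1:8,r2:6,r3:Add3,r4:Add2
  c10: -  regs: r0:9,r1:8,r2:6,r3:Add3,r4:Add2
  c11: CDB Add1=8  regs: r0:9,r1:8,r2:6,r3:Add3,r4:Add2
  c12: CDB Add3=15  regs: r0:9,r1:8,r2:6,r3:15,r4:Add2
  c13: -  regs: r0:9,r1:8,r2:6,r3:15,r4:Add2
  c14: CDB Add2=10  regs: r0:9,r1:8,r2:6,r3:15,r4:10

STATUS = VALUE 15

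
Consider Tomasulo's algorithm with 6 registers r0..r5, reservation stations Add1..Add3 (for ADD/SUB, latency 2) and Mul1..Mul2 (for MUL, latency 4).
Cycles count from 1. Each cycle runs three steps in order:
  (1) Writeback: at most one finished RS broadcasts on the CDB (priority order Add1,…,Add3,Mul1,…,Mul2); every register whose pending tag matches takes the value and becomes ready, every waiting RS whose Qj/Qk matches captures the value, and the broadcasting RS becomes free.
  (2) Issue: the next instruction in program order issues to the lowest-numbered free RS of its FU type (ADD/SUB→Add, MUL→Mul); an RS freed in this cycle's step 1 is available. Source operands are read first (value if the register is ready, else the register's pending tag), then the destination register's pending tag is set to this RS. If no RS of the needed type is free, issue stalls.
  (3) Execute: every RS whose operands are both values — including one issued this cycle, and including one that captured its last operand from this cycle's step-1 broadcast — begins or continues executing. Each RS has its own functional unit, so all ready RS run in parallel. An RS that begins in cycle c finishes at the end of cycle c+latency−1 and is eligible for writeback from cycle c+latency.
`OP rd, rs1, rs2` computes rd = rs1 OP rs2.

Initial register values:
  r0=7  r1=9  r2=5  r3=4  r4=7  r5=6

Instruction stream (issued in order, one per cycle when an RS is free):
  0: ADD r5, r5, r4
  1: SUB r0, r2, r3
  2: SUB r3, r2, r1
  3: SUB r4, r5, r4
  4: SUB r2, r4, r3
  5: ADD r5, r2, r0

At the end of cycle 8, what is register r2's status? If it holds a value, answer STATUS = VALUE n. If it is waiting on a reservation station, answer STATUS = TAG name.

  c1: issue ADD r5<-Add1  regs: r0:7,r1:9,r2:5,r3:4,r4:7,r5:Add1
  c2: issue SUB r0<-Add2  regs: r0:Add2,r1:9,r2:5,r3:4,r4:7,r5:Add1
  c3: CDB Add1=13; issue SUB r3<-Add1  regs: r0:Add2,r1:9,r2:5,r3:Add1,r4:7,r5:13
  c4: CDB Add2=1; issue SUB r4<-Add2  regs: r0:1,r1:9,r2:5,r3:Add1,r4:Add2,r5:13
  c5: CDB Add1=-4; issue SUB r2<-Add1  regs: r0:1,r1:9,r2:Add1,r3:-4,r4:Add2,r5:13
  c6: CDB Add2=6; issue ADD r5<-Add2  regs: r0:1,r1:9,r2:Add1,r3:-4,r4:6,r5:Add2
  c7: -  regs: r0:1,r1:9,r2:Add1,r3:-4,r4:6,r5:Add2
  c8: CDB Add1=10  regs: r0:1,r1:9,r2:10,r3:-4,r4:6,r5:Add2

STATUS = VALUE 10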